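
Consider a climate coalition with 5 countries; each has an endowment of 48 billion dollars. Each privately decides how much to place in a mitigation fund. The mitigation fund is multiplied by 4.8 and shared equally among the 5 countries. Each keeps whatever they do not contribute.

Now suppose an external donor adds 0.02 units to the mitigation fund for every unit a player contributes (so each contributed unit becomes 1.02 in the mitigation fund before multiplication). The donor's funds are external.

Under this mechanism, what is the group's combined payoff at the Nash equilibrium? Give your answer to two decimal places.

240.00 billion dollars

The effective private return is 4.8 × 1.02 / 5 = 0.9792, which is still under 1, so the mechanism doesn't change anyone's dominant strategy: zero contribution.
At the Nash equilibrium no one contributes; group total payoff = 5 × 48 = 240.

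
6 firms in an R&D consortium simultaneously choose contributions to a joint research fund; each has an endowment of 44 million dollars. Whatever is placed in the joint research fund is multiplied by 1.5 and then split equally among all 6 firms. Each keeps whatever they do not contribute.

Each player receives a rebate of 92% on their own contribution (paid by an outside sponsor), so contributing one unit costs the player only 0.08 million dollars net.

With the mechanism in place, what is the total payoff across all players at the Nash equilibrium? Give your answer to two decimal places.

638.88 million dollars

The effective private return per unit is now (1.5/6) / 0.08 = 3.1250 > 1, so every player's dominant strategy flips to full contribution.
So the Nash equilibrium is full contribution by all 6; the group earns 6 × (44 × 0.92 + 1.5 × 44) = 638.88.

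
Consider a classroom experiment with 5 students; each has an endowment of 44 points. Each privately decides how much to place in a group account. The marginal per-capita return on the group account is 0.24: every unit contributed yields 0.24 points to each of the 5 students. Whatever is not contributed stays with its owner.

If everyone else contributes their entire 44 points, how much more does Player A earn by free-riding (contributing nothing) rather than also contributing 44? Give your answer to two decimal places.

Switching from a contribution of 44 to 0 lets Player A keep an extra 44 points, but lowers the group account by 44, which costs Player A their own share of that drop: 0.24 × 44 = 10.56.
Net gain = 44 − 10.56 = 33.44. The private return per contributed unit (0.24) is below 1, so free-riding is indeed the best response regardless of what the others do.

33.44 points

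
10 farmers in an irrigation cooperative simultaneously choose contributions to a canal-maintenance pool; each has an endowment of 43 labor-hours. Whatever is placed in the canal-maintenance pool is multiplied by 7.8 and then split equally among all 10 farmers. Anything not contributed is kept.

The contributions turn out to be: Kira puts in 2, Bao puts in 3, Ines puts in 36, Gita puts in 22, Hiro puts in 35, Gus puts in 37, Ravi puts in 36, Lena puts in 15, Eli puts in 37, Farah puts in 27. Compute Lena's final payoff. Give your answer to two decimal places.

Total contributed: 2 + 3 + 36 + 22 + 35 + 37 + 36 + 15 + 37 + 27 = 250.
Each receives 7.8 × 250 / 10 = 195.00 from the canal-maintenance pool.
Lena keeps 43 − 15 = 28, so Lena's payoff is 28 + 195.00 = 223.00.

223.00 labor-hours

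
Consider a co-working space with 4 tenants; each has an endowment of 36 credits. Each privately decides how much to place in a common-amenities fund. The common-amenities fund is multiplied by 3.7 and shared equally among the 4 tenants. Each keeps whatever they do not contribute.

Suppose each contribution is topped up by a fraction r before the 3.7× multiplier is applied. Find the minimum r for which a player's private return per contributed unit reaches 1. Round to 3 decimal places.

0.081

With matching at rate r, one contributed unit becomes (1 + r) in the common-amenities fund and returns 3.7 × (1 + r) / 4 to the contributor.
Setting this equal to 1: 1 + r = 4/3.7 = 1.0811.
So the minimum matching rate is r = 1.0811 − 1 = 0.081.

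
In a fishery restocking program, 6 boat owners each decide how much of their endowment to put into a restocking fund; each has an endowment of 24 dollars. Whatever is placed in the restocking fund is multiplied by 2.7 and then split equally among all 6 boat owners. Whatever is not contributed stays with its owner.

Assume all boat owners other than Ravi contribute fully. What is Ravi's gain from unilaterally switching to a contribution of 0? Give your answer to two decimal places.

Switching from a contribution of 24 to 0 lets Ravi keep an extra 24 dollars, but lowers the restocking fund by 24, which costs Ravi their own share of that drop: 2.7/6 × 24 = 10.80.
Net gain = 24 − 10.80 = 13.20. The private return per contributed unit (0.4500) is below 1, so free-riding is indeed the best response regardless of what the others do.

13.20 dollars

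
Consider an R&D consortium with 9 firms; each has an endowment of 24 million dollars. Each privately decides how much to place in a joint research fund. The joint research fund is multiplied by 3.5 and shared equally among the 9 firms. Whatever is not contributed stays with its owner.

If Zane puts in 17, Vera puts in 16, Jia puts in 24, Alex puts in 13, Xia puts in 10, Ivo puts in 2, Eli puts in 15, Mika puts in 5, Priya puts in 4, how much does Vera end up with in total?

Total contributed: 17 + 16 + 24 + 13 + 10 + 2 + 15 + 5 + 4 = 106.
Each receives 3.5 × 106 / 9 = 41.22 from the joint research fund.
Vera keeps 24 − 16 = 8, so Vera's payoff is 8 + 41.22 = 49.22.

49.22 million dollars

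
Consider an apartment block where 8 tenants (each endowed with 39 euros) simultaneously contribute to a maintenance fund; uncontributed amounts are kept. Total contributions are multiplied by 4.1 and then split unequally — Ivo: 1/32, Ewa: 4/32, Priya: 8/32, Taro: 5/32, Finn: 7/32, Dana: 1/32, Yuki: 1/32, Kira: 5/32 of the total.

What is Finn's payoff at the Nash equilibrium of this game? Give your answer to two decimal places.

A player with share s gets back 4.1·s per unit contributed, so full contribution is dominant for anyone with s > 1/4.1 = 0.2439 and zero contribution is dominant for anyone below.
The only share above 0.2439 is Priya's 8/32, contributing 39; the remaining 7 contribute 0. Total contributed: 39.
Finn keeps 39 and receives 4.1 × 39 × 7/32 = 34.98 from the maintenance fund, for a payoff of 73.98.

73.98 euros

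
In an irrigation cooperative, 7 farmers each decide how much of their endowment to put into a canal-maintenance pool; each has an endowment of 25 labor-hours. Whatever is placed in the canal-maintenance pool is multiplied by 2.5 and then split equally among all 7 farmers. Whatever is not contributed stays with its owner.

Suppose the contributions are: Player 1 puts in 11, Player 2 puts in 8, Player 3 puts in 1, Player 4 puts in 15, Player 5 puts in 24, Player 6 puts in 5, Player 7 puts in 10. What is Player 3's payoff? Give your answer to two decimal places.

50.43 labor-hours

Total contributed: 11 + 8 + 1 + 15 + 24 + 5 + 10 = 74.
Each receives 2.5 × 74 / 7 = 26.43 from the canal-maintenance pool.
Player 3 keeps 25 − 1 = 24, so Player 3's payoff is 24 + 26.43 = 50.43.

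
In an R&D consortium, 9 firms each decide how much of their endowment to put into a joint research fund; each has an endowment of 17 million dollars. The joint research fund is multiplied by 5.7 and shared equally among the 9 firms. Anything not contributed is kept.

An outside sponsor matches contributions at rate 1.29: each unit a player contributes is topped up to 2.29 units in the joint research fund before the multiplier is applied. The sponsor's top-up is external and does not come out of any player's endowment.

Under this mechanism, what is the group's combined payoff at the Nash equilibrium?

1997.11 million dollars

Under the mechanism each unit contributed yields 5.7 × 2.29 / 9 = 1.4503 back to its contributor per unit of net cost, which exceeds 1, making full contribution the dominant choice for everyone.
At the Nash equilibrium everyone contributes 17. Group total payoff = 5.7 × 2.29 × 153 = 1997.11.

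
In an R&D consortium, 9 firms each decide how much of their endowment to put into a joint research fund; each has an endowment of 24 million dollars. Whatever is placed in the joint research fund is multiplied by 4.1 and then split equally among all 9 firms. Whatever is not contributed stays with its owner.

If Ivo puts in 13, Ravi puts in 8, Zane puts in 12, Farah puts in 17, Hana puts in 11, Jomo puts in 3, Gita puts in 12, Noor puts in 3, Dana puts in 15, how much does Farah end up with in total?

Total contributed: 13 + 8 + 12 + 17 + 11 + 3 + 12 + 3 + 15 = 94.
Each receives 4.1 × 94 / 9 = 42.82 from the joint research fund.
Farah keeps 24 − 17 = 7, so Farah's payoff is 7 + 42.82 = 49.82.

49.82 million dollars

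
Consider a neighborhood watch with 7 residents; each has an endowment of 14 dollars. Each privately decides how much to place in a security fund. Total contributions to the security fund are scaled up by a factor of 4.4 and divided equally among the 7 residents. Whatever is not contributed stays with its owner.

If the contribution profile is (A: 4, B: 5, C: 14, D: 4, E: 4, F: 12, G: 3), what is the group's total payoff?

Total contributed: 4 + 5 + 14 + 4 + 4 + 12 + 3 = 46; total kept: 7 × 14 − 46 = 52.
The security fund pays out 4.4 × 46 = 202.40 in aggregate.
Group total = 52 + 202.40 = 254.40.

254.40 dollars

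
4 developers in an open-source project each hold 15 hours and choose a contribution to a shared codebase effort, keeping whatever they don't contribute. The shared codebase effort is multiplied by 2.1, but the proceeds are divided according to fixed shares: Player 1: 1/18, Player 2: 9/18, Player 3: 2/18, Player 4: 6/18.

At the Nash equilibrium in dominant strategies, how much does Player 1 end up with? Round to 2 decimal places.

16.75 hours

For player j, contributing a unit is worthwhile iff 2.1 × (j's share) ≥ 1, i.e. iff j's share is at least 0.4762.
Player 2 alone (share 9/18) is above the threshold, contributing 15; the remaining 3 contribute 0. Total contributed: 15.
Player 1 keeps 15 and receives 2.1 × 15 × 1/18 = 1.75 from the shared codebase effort, for a payoff of 16.75.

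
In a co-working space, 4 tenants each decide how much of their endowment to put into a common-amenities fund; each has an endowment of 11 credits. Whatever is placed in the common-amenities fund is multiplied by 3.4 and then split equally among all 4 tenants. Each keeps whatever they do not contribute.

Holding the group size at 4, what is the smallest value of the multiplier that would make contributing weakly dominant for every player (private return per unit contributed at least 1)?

A contributed unit returns (multiplier)/4 to its contributor.
This reaches 1 exactly when the multiplier is 4.

4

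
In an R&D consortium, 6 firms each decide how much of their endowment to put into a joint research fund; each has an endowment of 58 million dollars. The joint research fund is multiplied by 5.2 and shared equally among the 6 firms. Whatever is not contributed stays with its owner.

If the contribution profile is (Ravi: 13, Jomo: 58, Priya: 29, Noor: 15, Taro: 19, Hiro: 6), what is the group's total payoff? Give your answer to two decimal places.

936.00 million dollars

Total contributed: 13 + 58 + 29 + 15 + 19 + 6 = 140; total kept: 6 × 58 − 140 = 208.
The joint research fund pays out 5.2 × 140 = 728.00 in aggregate.
Group total = 208 + 728.00 = 936.00.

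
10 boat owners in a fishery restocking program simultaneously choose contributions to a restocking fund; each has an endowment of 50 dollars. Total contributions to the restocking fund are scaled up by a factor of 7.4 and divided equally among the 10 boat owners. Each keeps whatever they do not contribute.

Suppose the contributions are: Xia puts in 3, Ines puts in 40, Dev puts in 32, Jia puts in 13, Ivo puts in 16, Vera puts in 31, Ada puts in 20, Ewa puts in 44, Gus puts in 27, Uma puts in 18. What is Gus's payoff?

203.56 dollars

Total contributed: 3 + 40 + 32 + 13 + 16 + 31 + 20 + 44 + 27 + 18 = 244.
Each receives 7.4 × 244 / 10 = 180.56 from the restocking fund.
Gus keeps 50 − 27 = 23, so Gus's payoff is 23 + 180.56 = 203.56.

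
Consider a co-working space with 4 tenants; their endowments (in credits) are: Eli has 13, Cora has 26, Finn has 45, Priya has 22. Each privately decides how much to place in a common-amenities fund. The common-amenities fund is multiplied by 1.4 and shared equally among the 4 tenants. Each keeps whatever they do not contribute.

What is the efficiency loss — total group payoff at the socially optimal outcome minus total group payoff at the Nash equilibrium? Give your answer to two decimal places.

The private return per contributed unit is 1.4/4 = 0.3500 < 1 for every player regardless of endowment, so the Nash equilibrium is zero contribution and the group total is Σ E_j = 13 + 26 + 45 + 22 = 106.
Each contributed unit returns 1.400 to the group, so the social optimum is full contribution by everyone: group total = 1.400 × 106 = 148.40.
Efficiency loss = (1.400 − 1) × 106 = 42.40.

42.40 credits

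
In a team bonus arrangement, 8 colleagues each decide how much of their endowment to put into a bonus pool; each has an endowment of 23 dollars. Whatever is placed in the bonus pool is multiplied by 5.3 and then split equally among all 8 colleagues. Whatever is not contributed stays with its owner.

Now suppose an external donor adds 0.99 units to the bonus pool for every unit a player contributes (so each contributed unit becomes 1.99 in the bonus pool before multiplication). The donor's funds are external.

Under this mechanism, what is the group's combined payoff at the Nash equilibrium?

With the mechanism, a contributed unit returns 5.3 × 1.99 / 8 = 1.3184 per unit of net cost to the contributor — now above 1 — so contributing fully is weakly dominant for every player.
At the Nash equilibrium everyone contributes 23. Group total payoff = 5.3 × 1.99 × 184 = 1940.65.

1940.65 dollars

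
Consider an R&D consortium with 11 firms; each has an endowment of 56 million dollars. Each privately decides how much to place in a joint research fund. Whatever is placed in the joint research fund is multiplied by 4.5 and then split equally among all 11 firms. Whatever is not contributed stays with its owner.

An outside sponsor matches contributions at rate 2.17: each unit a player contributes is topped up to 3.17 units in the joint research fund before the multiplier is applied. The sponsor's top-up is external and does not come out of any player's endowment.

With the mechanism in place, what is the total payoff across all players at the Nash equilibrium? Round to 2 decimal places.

8787.24 million dollars

Under the mechanism each unit contributed yields 4.5 × 3.17 / 11 = 1.2968 back to its contributor per unit of net cost, which exceeds 1, making full contribution the dominant choice for everyone.
At the Nash equilibrium everyone contributes 56. Group total payoff = 4.5 × 3.17 × 616 = 8787.24.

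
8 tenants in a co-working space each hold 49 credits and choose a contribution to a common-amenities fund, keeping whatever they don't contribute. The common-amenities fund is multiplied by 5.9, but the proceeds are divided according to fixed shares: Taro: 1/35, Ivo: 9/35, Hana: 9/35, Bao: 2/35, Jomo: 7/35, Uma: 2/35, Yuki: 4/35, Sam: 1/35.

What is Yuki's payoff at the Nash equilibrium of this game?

Each unit j contributes comes back to j as 5.9 × (j's share), so j prefers to contribute only if that share exceeds 1/5.9 = 0.1695; otherwise keeping the unit dominates.
The shares above 0.1695 belong to Ivo, Hana and Jomo, contributing 49 each; the remaining 5 contribute 0. Total contributed: 147.
Yuki keeps 49 and receives 5.9 × 147 × 4/35 = 99.12 from the common-amenities fund, for a payoff of 148.12.

148.12 credits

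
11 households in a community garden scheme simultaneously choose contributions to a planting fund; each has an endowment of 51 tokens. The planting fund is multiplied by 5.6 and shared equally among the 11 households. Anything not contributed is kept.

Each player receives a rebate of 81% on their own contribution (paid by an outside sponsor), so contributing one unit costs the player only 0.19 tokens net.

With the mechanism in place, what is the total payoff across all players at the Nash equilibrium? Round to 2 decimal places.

3596.01 tokens

With the mechanism, a contributed unit returns (5.6/11) / 0.19 = 2.6794 per unit of net cost to the contributor — now above 1 — so contributing fully is weakly dominant for every player.
At the Nash equilibrium everyone contributes 51. Group total payoff = 11 × (51 × 0.81 + 5.6 × 51) = 3596.01.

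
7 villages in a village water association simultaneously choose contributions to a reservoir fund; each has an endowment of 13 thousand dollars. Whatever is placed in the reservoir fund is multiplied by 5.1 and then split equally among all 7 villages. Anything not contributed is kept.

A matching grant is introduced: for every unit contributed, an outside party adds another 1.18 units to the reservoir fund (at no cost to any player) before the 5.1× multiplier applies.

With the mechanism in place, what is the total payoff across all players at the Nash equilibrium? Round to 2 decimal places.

With the mechanism, a contributed unit returns 5.1 × 2.18 / 7 = 1.5883 per unit of net cost to the contributor — now above 1 — so contributing fully is weakly dominant for every player.
At the Nash equilibrium everyone contributes 13. Group total payoff = 5.1 × 2.18 × 91 = 1011.74.

1011.74 thousand dollars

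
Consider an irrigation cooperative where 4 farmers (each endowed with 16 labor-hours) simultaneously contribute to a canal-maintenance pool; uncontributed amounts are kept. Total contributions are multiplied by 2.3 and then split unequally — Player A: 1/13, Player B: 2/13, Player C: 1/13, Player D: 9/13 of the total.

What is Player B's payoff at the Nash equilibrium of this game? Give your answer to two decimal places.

Each unit j contributes comes back to j as 2.3 × (j's share), so j prefers to contribute only if that share exceeds 1/2.3 = 0.4348; otherwise keeping the unit dominates.
Player D alone (share 9/13) is above the threshold, contributing 16; the remaining 3 contribute 0. Total contributed: 16.
Player B keeps 16 and receives 2.3 × 16 × 2/13 = 5.66 from the canal-maintenance pool, for a payoff of 21.66.

21.66 labor-hours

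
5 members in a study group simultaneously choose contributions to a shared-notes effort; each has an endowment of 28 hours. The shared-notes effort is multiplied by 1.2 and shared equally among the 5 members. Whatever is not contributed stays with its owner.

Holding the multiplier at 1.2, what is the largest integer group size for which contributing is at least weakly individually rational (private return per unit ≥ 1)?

Private return per unit is 1.2/(group size), which is ≥ 1 whenever the group size is ≤ 1.2.
The largest such integer is 1.

1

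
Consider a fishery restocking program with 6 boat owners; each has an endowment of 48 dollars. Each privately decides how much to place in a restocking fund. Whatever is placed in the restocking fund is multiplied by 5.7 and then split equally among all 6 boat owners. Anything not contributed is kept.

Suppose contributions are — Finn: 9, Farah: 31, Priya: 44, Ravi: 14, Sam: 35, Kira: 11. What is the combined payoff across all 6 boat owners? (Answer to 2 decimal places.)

964.80 dollars

Total contributed: 9 + 31 + 44 + 14 + 35 + 11 = 144; total kept: 6 × 48 − 144 = 144.
The restocking fund pays out 5.7 × 144 = 820.80 in aggregate.
Group total = 144 + 820.80 = 964.80.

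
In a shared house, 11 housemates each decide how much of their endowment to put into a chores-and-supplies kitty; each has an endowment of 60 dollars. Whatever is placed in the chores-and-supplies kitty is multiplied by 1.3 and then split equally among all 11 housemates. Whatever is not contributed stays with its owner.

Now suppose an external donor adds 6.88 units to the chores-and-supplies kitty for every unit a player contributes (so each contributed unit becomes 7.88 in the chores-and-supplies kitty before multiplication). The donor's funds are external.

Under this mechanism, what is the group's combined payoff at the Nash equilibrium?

660.00 dollars

The effective private return is 1.3 × 7.88 / 11 = 0.9313, which is still under 1, so the mechanism doesn't change anyone's dominant strategy: zero contribution.
Everyone keeps their endowment and the group total is 11 × 60 = 660.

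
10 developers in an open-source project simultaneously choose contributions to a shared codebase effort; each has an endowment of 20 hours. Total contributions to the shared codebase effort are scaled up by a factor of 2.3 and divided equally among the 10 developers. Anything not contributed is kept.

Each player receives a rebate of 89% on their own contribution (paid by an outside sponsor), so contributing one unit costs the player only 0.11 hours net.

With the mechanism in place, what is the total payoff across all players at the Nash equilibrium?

638.00 hours

With the mechanism, a contributed unit returns (2.3/10) / 0.11 = 2.0909 per unit of net cost to the contributor — now above 1 — so contributing fully is weakly dominant for every player.
So the Nash equilibrium is full contribution by all 10; the group earns 10 × (20 × 0.89 + 2.3 × 20) = 638.00.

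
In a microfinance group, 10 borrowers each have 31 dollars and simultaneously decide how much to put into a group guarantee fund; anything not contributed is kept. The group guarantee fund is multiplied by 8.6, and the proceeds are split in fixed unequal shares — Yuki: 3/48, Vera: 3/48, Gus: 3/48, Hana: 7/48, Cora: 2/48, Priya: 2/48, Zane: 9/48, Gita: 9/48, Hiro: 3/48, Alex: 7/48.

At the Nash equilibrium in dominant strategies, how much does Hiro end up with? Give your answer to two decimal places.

For player j, contributing a unit is worthwhile iff 8.6 × (j's share) ≥ 1, i.e. iff j's share is at least 0.1163.
Hana, Zane, Gita and Alex clear that bar, contributing 31 each; the remaining 6 contribute 0. Total contributed: 124.
Hiro keeps 31 and receives 8.6 × 124 × 3/48 = 66.65 from the group guarantee fund, for a payoff of 97.65.

97.65 dollars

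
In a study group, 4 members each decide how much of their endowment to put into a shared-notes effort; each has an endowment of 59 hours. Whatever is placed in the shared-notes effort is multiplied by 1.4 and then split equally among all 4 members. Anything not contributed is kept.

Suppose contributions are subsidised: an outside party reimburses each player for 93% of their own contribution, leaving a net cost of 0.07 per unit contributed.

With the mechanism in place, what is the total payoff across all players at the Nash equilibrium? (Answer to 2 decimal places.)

549.88 hours

With the mechanism, a contributed unit returns (1.4/4) / 0.07 = 5.0000 per unit of net cost to the contributor — now above 1 — so contributing fully is weakly dominant for every player.
So the Nash equilibrium is full contribution by all 4; the group earns 4 × (59 × 0.93 + 1.4 × 59) = 549.88.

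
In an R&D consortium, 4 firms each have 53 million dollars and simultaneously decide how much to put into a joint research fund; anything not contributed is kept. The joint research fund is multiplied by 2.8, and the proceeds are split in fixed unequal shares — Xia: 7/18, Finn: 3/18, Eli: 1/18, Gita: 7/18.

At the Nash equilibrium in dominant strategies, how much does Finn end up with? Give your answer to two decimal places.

102.47 million dollars

Player j's private return per contributed unit is 2.8 × (j's share). Contributing is weakly dominant for j when that share is at least 1/2.8 = 0.3571, and contributing 0 is dominant otherwise.
The shares above 0.3571 belong to Xia and Gita, contributing 53 each; the remaining 2 contribute 0. Total contributed: 106.
Finn keeps 53 and receives 2.8 × 106 × 3/18 = 49.47 from the joint research fund, for a payoff of 102.47.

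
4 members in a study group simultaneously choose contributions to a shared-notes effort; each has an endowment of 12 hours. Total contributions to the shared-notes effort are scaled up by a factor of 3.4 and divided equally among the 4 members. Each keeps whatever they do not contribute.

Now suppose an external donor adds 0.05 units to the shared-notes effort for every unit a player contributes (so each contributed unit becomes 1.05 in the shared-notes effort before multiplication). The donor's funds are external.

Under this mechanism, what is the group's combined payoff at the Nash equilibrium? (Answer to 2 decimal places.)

48.00 hours

The effective private return is 3.4 × 1.05 / 4 = 0.8925, which is still under 1, so the mechanism doesn't change anyone's dominant strategy: zero contribution.
At the Nash equilibrium no one contributes; group total payoff = 4 × 12 = 48.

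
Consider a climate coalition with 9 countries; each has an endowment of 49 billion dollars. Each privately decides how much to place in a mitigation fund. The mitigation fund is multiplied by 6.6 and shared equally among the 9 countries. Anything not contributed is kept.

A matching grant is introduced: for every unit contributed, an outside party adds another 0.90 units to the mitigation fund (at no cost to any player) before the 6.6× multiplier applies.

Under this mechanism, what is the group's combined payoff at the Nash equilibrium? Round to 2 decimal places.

The effective private return per unit is now 6.6 × 1.90 / 9 = 1.3933 > 1, so every player's dominant strategy flips to full contribution.
At the Nash equilibrium everyone contributes 49. Group total payoff = 6.6 × 1.90 × 441 = 5530.14.

5530.14 billion dollars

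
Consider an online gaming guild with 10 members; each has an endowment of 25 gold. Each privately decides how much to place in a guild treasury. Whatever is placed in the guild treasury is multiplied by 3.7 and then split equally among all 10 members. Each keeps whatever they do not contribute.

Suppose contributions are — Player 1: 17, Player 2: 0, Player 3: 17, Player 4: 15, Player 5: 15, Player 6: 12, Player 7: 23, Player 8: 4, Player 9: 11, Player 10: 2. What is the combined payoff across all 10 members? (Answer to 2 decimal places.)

Total contributed: 17 + 0 + 17 + 15 + 15 + 12 + 23 + 4 + 11 + 2 = 116; total kept: 10 × 25 − 116 = 134.
The guild treasury pays out 3.7 × 116 = 429.20 in aggregate.
Group total = 134 + 429.20 = 563.20.

563.20 gold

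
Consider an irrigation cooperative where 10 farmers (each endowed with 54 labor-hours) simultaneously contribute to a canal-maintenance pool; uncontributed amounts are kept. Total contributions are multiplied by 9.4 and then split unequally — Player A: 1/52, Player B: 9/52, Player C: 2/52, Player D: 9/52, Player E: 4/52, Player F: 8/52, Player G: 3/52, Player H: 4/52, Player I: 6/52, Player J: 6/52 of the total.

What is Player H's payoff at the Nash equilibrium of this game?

249.23 labor-hours

For player j, contributing a unit is worthwhile iff 9.4 × (j's share) ≥ 1, i.e. iff j's share is at least 0.1064.
Player B, Player D, Player F, Player I and Player J are above the threshold, contributing 54 each; the remaining 5 contribute 0. Total contributed: 270.
Player H keeps 54 and receives 9.4 × 270 × 4/52 = 195.23 from the canal-maintenance pool, for a payoff of 249.23.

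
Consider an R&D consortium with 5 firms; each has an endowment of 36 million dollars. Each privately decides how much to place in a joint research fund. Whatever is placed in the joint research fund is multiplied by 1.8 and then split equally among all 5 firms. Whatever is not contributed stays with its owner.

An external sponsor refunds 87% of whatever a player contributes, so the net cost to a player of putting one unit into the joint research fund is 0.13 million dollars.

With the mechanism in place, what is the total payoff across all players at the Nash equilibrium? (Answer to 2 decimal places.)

480.60 million dollars

With the mechanism, a contributed unit returns (1.8/5) / 0.13 = 2.7692 per unit of net cost to the contributor — now above 1 — so contributing fully is weakly dominant for every player.
At the Nash equilibrium everyone contributes 36. Group total payoff = 5 × (36 × 0.87 + 1.8 × 36) = 480.60.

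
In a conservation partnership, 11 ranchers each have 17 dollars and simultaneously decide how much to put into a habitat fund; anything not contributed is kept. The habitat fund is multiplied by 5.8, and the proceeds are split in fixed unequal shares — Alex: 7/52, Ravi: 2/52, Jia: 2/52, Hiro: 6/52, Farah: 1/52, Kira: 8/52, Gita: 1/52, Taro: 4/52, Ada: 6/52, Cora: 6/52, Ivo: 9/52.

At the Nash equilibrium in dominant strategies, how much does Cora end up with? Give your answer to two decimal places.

28.38 dollars

Player j's private return per contributed unit is 5.8 × (j's share). Contributing is weakly dominant for j when that share is at least 1/5.8 = 0.1724, and contributing 0 is dominant otherwise.
Ivo alone (share 9/52) is above the threshold, contributing 17; the remaining 10 contribute 0. Total contributed: 17.
Cora keeps 17 and receives 5.8 × 17 × 6/52 = 11.38 from the habitat fund, for a payoff of 28.38.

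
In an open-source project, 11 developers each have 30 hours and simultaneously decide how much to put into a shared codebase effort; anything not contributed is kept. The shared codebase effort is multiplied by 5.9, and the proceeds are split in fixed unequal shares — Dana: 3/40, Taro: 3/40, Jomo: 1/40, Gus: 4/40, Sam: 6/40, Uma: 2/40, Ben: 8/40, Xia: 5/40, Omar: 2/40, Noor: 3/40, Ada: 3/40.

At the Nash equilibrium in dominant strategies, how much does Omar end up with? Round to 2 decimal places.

Player j's private return per contributed unit is 5.9 × (j's share). Contributing is weakly dominant for j when that share is at least 1/5.9 = 0.1695, and contributing 0 is dominant otherwise.
Only Ben (8/40) clears that bar, contributing 30; the remaining 10 contribute 0. Total contributed: 30.
Omar keeps 30 and receives 5.9 × 30 × 2/40 = 8.85 from the shared codebase effort, for a payoff of 38.85.

38.85 hours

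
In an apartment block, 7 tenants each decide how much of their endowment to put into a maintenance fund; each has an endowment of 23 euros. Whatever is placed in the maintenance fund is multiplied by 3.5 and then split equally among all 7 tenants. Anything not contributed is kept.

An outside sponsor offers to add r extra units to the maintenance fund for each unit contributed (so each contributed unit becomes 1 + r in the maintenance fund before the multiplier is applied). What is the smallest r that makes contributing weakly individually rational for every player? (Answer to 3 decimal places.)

1.000

With matching at rate r, one contributed unit becomes (1 + r) in the maintenance fund and returns 3.5 × (1 + r) / 7 to the contributor.
Setting this equal to 1: 1 + r = 7/3.5 = 2.0000.
So the minimum matching rate is r = 2.0000 − 1 = 1.000.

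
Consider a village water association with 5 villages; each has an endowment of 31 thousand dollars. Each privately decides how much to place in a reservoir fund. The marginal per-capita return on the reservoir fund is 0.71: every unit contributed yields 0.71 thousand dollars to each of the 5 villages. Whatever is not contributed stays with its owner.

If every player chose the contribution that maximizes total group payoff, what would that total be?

550.25 thousand dollars

Each contributed unit returns 3.550 to the group as a whole (0.71 to each of 5 players), which exceeds 1, so the social optimum is full contribution: group total = 3.550 × 155 = 550.25.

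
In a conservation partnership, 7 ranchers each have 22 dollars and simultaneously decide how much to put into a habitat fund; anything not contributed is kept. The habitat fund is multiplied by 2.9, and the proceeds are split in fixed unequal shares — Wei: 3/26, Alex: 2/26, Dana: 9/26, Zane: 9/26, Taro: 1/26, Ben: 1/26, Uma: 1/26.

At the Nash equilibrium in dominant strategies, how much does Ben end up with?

For player j, contributing a unit is worthwhile iff 2.9 × (j's share) ≥ 1, i.e. iff j's share is at least 0.3448.
Dana and Zane are above the threshold, contributing 22 each; the remaining 5 contribute 0. Total contributed: 44.
Ben keeps 22 and receives 2.9 × 44 × 1/26 = 4.91 from the habitat fund, for a payoff of 26.91.

26.91 dollars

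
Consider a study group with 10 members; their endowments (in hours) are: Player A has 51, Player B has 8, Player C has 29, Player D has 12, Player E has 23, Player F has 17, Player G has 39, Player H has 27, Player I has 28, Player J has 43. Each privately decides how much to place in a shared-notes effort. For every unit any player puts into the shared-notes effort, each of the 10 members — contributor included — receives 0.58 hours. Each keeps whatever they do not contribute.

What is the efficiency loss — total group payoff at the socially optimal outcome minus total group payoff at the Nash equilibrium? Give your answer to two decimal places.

The private return per contributed unit is 0.58 < 1 for everyone, so the Nash equilibrium is zero contribution and the group total is Σ E_j = 51 + 8 + 29 + 12 + 23 + 17 + 39 + 27 + 28 + 43 = 277.
Each contributed unit returns 5.800 to the group, so the social optimum is full contribution by everyone: group total = 5.800 × 277 = 1606.60.
Efficiency loss = (5.800 − 1) × 277 = 1329.60.

1329.60 hours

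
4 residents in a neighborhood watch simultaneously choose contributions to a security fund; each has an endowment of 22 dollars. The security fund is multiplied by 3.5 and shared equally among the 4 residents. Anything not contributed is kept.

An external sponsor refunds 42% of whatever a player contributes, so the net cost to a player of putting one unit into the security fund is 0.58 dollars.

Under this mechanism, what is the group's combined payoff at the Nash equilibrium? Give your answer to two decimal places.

344.96 dollars

Under the mechanism each unit contributed yields (3.5/4) / 0.58 = 1.5086 back to its contributor per unit of net cost, which exceeds 1, making full contribution the dominant choice for everyone.
So the Nash equilibrium is full contribution by all 4; the group earns 4 × (22 × 0.42 + 3.5 × 22) = 344.96.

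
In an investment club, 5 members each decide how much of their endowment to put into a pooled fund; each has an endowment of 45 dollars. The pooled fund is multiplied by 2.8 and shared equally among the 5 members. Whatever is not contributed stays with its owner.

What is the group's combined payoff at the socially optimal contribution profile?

630.00 dollars

Each contributed unit returns 2.800 to the group as a whole (0.5600 to each of 5 players), which exceeds 1, so the social optimum is full contribution: group total = 2.800 × 225 = 630.00.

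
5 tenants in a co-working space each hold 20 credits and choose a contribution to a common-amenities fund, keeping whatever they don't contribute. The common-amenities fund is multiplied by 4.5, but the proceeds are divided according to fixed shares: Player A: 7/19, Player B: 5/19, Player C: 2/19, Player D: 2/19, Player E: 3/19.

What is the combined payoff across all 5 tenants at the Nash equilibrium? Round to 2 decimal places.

For player j, contributing a unit is worthwhile iff 4.5 × (j's share) ≥ 1, i.e. iff j's share is at least 0.2222.
Player A and Player B clear that bar, contributing 20 each; the remaining 3 contribute 0. Total contributed: 40.
The common-amenities fund pays out 4.5 × 40 = 180.00 in total (split across the unequal shares, but the aggregate is all that matters for the group sum).
The 3 free-riders keep 20 each, adding 60. Group total = 60 + 180.00 = 240.00.

240.00 credits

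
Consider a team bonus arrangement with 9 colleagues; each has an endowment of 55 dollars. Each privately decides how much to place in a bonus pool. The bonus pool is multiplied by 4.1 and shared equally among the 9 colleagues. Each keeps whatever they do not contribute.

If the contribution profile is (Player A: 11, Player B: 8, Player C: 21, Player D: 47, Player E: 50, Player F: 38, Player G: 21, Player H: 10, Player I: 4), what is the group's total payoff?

1146.00 dollars

Total contributed: 11 + 8 + 21 + 47 + 50 + 38 + 21 + 10 + 4 = 210; total kept: 9 × 55 − 210 = 285.
The bonus pool pays out 4.1 × 210 = 861.00 in aggregate.
Group total = 285 + 861.00 = 1146.00.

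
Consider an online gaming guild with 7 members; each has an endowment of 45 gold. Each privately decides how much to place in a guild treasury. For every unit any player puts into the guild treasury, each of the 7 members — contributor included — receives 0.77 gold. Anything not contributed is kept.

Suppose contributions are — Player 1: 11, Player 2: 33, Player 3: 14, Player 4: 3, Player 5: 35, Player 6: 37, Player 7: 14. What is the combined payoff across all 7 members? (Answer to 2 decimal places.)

960.33 gold

Total contributed: 11 + 33 + 14 + 3 + 35 + 37 + 14 = 147; total kept: 7 × 45 − 147 = 168.
The guild treasury pays out 0.77 × 7 × 147 = 792.33 in aggregate.
Group total = 168 + 792.33 = 960.33.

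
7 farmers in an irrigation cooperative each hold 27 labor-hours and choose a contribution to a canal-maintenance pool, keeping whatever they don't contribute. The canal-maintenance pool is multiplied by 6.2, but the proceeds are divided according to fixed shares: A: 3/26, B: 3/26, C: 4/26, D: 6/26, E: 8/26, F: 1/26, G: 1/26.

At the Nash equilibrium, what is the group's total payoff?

Each unit j contributes comes back to j as 6.2 × (j's share), so j prefers to contribute only if that share exceeds 1/6.2 = 0.1613; otherwise keeping the unit dominates.
D and E are above the threshold, contributing 27 each; the remaining 5 contribute 0. Total contributed: 54.
The canal-maintenance pool pays out 6.2 × 54 = 334.80 in total (split across the unequal shares, but the aggregate is all that matters for the group sum).
The 5 free-riders keep 27 each, adding 135. Group total = 135 + 334.80 = 469.80.

469.80 labor-hours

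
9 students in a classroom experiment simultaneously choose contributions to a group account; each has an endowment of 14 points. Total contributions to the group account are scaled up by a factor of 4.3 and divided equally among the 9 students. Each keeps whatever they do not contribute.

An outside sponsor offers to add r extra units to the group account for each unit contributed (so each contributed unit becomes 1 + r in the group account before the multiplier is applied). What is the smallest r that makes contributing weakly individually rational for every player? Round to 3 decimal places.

1.093

With matching at rate r, one contributed unit becomes (1 + r) in the group account and returns 4.3 × (1 + r) / 9 to the contributor.
Setting this equal to 1: 1 + r = 9/4.3 = 2.0930.
So the minimum matching rate is r = 2.0930 − 1 = 1.093.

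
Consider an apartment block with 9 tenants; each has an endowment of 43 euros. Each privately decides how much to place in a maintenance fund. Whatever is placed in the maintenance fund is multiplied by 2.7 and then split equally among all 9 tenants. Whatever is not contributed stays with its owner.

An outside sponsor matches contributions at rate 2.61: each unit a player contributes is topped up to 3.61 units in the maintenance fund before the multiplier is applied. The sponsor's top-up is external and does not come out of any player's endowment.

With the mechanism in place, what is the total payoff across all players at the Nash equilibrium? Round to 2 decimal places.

The effective private return per unit is now 2.7 × 3.61 / 9 = 1.0830 > 1, so every player's dominant strategy flips to full contribution.
So the Nash equilibrium is full contribution by all 9; the group earns 2.7 × 3.61 × 387 = 3772.09.

3772.09 euros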